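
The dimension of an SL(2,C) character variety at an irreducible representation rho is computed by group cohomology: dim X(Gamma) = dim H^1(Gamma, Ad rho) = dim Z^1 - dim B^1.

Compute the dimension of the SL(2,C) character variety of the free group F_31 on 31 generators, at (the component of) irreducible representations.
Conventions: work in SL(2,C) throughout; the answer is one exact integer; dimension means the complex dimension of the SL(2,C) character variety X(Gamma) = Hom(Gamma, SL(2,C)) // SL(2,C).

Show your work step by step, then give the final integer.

Here Gamma is free of rank 31 — no relator constrains a cocycle.
Z^1(Gamma, Ad rho) = (sl_2)^31: a cocycle is a free choice of one sl_2 vector per generator, so dim Z^1 = 3*31 = 93.
dim B^1 = 3: the coboundary map is injective because an irreducible image has centralizer 0 in sl_2.
dim H^1 = 93 - 3 = 90, which is dim X.

90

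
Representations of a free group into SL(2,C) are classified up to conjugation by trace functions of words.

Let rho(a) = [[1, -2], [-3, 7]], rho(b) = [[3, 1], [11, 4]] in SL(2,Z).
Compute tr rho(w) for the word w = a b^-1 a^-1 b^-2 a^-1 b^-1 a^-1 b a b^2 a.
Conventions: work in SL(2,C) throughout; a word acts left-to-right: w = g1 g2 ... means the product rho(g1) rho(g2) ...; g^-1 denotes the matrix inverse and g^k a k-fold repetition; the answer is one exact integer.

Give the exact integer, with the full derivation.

-10637165

rho(a) = [[1, -2], [-3, 7]]
... * rho(b^-1) = [[4, -1], [-11, 3]]  ->  [[26, -7], [-89, 24]]
... * rho(a^-1) = [[7, 2], [3, 1]]  ->  [[161, 45], [-551, -154]]
... * rho(b^-1) = [[4, -1], [-11, 3]]  ->  [[149, -26], [-510, 89]]
... * rho(b^-1) = [[4, -1], [-11, 3]]  ->  [[882, -227], [-3019, 777]]
... * rho(a^-1) = [[7, 2], [3, 1]]  ->  [[5493, 1537], [-18802, -5261]]
... * rho(b^-1) = [[4, -1], [-11, 3]]  ->  [[5065, -882], [-17337, 3019]]
... * rho(a^-1) = [[7, 2], [3, 1]]  ->  [[32809, 9248], [-112302, -31655]]
... * rho(b) = [[3, 1], [11, 4]]  ->  [[200155, 69801], [-685111, -238922]]
... * rho(a) = [[1, -2], [-3, 7]]  ->  [[-9248, 88297], [31655, -302232]]
... * rho(b) = [[3, 1], [11, 4]]  ->  [[943523, 343940], [-3229587, -1177273]]
... * rho(b) = [[3, 1], [11, 4]]  ->  [[6613909, 2319283], [-22638764, -7938679]]
... * rho(a) = [[1, -2], [-3, 7]]  ->  [[-343940, 3007163], [1177273, -10293225]]
tr = -343940 + -10293225 = -10637165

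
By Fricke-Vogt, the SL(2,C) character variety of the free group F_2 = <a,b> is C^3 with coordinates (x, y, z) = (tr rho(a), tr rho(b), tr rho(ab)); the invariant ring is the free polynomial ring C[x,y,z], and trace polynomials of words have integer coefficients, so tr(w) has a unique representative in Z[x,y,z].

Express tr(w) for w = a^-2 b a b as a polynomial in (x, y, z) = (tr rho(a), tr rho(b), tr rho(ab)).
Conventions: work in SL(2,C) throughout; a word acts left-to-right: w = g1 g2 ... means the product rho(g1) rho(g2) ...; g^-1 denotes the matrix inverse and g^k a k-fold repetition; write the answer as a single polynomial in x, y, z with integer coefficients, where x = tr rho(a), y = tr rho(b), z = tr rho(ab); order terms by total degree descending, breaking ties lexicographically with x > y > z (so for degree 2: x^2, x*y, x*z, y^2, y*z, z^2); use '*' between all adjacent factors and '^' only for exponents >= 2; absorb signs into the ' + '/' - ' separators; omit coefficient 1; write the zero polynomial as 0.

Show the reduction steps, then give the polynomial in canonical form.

x^2*y*z - x^3 - x*z^2 - y*z + 3*x

trace(b a b) = trace(b) trace(a b) - trace(a)  (reduce the b square) = y*z - x
trace(b a b a) = trace(b a) trace(b a) - trace(1)  (split on b) = z^2 - 2
use: trace(a^-1 b a b) = trace(b a b) trace(a) - trace(b a b a)  (eliminate a^-1) = x*y*z - x^2 - z^2 + 2
apply: trace(a^-2 b a b) = trace(a^-1 b a b) trace(a) - trace(a^-1 b a b a)  (eliminate a^-1) = x^2*y*z - x^3 - x*z^2 - y*z + 3*x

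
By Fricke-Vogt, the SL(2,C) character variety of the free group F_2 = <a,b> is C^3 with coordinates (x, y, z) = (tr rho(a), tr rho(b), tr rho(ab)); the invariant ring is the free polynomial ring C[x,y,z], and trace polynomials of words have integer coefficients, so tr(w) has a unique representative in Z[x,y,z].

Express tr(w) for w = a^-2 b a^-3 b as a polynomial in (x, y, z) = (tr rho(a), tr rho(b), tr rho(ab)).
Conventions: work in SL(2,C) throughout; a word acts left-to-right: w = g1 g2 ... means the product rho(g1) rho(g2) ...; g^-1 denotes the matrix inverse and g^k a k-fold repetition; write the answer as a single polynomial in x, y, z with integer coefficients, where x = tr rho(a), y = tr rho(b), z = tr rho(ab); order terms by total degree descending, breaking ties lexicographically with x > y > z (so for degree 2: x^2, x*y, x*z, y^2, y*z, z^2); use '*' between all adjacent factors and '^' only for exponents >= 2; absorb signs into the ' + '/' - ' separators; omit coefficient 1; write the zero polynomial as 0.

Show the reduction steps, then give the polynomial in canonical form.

x^5*y^2 - 2*x^4*y*z - 3*x^3*y^2 + x^3*z^2 + 4*x^2*y*z + 2*x*y^2 - x*z^2 - y*z - x

trace(b^2) = trace(b) * trace(b) - trace(1) = y^2 - 2
trace(b^2 a) = trace(b) * trace(a b) - trace(a) = y*z - x
trace(a^-1 b^2) = trace(b^2) * trace(a) - trace(b^2 a) = x*y^2 - y*z - x
trace(b a^-2 b) = trace(a^-1 b^2) * trace(a) - trace(a^-1 b^2 a) = x^2*y^2 - x*y*z - x^2 - y^2 + 2
trace(b a b a) = trace(a b) * trace(a b) - trace(1) = z^2 - 2
trace(a^-1 b a b) = trace(b a b) * trace(a) - trace(b a b a) = x*y*z - x^2 - z^2 + 2
trace(b a^-2 b a) = trace(a^-1 b a b) * trace(a) - trace(a^-1 b a b a) = x^2*y*z - x^3 - x*z^2 - y*z + 3*x
trace(b a^-2 b a^-1) = trace(b a^-2 b) * trace(a) - trace(b a^-2 b a) = x^3*y^2 - 2*x^2*y*z - x*y^2 + x*z^2 + y*z - x
trace(a^-2 b a^-2 b) = trace(b a^-2 b a^-1) * trace(a) - trace(b a^-2 b) = x^4*y^2 - 2*x^3*y*z - 2*x^2*y^2 + x^2*z^2 + 2*x*y*z + y^2 - 2
trace(a^-2 b a^-3 b) = trace(a^-2 b a^-2 b) * trace(a) - trace(a^-2 b a^-2 b a) = x^5*y^2 - 2*x^4*y*z - 3*x^3*y^2 + x^3*z^2 + 4*x^2*y*z + 2*x*y^2 - x*z^2 - y*z - x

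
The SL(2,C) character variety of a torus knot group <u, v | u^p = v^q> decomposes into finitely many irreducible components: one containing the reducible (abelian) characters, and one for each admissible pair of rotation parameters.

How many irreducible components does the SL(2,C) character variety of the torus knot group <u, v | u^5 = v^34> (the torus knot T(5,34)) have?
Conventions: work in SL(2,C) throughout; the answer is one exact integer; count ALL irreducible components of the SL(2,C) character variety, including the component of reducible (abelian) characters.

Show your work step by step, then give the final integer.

67

In the torus knot group T(5,34), u^5 = v^34 is central, so an irreducible representation sends it to +I or -I (Schur).
So on each irreducible component the traces are pinned: tr(u) = 2*cos(pi*alpha/5) with 1 <= alpha <= 4, tr(v) = 2*cos(pi*beta/34) with 1 <= beta <= 33.
The two central values (-1)^alpha I and (-1)^beta I must be the same matrix, so alpha and beta share a parity.
count pairs: odd alpha (2 choices) x odd beta (17), plus even alpha (2) x even beta (16): 2*17 + 2*16 = 66.
That is 66 components of irreducible characters, and with the reducible (abelian) component the total is 67.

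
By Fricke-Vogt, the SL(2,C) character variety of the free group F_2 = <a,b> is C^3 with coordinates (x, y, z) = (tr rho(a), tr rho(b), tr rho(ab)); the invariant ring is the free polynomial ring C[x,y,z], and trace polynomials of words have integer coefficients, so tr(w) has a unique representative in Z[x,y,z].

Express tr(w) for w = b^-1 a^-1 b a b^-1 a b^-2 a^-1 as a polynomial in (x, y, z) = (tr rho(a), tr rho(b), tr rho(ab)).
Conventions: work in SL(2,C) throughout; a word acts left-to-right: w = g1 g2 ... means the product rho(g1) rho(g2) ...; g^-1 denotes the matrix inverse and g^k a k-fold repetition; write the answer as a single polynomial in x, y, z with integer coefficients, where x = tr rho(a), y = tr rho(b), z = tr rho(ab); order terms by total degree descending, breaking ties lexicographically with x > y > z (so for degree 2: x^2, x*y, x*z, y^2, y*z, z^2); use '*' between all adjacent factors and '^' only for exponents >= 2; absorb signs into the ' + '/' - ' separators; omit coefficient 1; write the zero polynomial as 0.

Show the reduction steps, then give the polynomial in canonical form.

-x^2*y^3*z^2 + x^3*y^2*z + x*y^4*z + 2*x*y^2*z^3 - x^2*y*z^2 - y^3*z^2 - y*z^4 - 3*x*y^2*z - x^2*y + 3*y*z^2 + y

trace(b^-1 a) = trace(a) trace(b) - trace(a b) = x*y - z
reduce: trace(b^-2 a) = trace(b^-1 a) trace(b) - trace(b^-1 a b) = x*y^2 - y*z - x
reduce: trace(b^-1 a b^-2) = trace(b^-2 a) trace(b) - trace(b^-2 a b) = x*y^3 - y^2*z - 2*x*y + z
trace(a^2) = trace(a) trace(a) - trace(1) = x^2 - 2
trace(a^2 b) = trace(a) trace(b a) - trace(b) = x*z - y
so trace(a b^-1 a) = trace(a^2) trace(b) - trace(a^2 b) = x^2*y - x*z - y
reduce: trace(a b a b) = trace(a b) trace(a b) - trace(1)   [split at repeated a] = z^2 - 2
trace(a b^-1 a b) = trace(a b a) trace(b) - trace(a b a b) = x*y*z - y^2 - z^2 + 2
trace(a b^-1 a b^-1) = trace(a b^-1 a) trace(b) - trace(a b^-1 a b) = x^2*y^2 - 2*x*y*z + z^2 - 2
trace(b^2 a b a) = trace(b) trace(a b a b) - trace(a b a) = y*z^2 - x*z - y
trace(a b^2) = trace(b) trace(a b) - trace(a) = y*z - x
so trace(b^2 a b) = trace(b) trace(a b^2) - trace(a b) = y^2*z - x*y - z
so trace(b a b a^2 b) = trace(a) trace(b^2 a b a) - trace(b^2 a b) = x*y*z^2 - x^2*z - y^2*z + z
trace(b a b a b a) = trace(a b) trace(a b a b) - trace(a^-1 b^-1)   [split at repeated a] = z^3 - 3*z
reduce: trace(b a b a^2 b a) = trace(a) trace(b a b a b a) - trace(b a b a b) = x*z^3 - y*z^2 - 2*x*z + y
reduce: trace(a b a^-1 b a b a) = trace(b a b a^2 b) trace(a) - trace(b a b a^2 b a) = x^2*y*z^2 - x^3*z - x*y^2*z - x*z^3 + y*z^2 + 3*x*z - y
trace(a b a b a) = trace(a) trace(b a b a) - trace(b a b) = x*z^2 - y*z - x
trace(b a b a b a b) = trace(b) trace(a b a b a b) - trace(a b a b a) = y*z^3 - x*z^2 - 2*y*z + x
trace(b a b a b a b a) = trace(b a) trace(b a b a b a) - trace(b^-1 a^-1 b^-1 a^-1)   [split at repeated b] = z^4 - 4*z^2 + 2
trace(a b a^-1 b a b a b) = trace(b a b a b a b) trace(a) - trace(b a b a b a b a) = x*y*z^3 - x^2*z^2 - z^4 - 2*x*y*z + x^2 + 4*z^2 - 2
trace(a^-1 b a b a b^-1 a b) = trace(a b a^-1 b a b a) trace(b) - trace(a b a^-1 b a b a b) = x^2*y^2*z^2 - x^3*y*z - x*y^3*z - 2*x*y*z^3 + x^2*z^2 + y^2*z^2 + z^4 + 5*x*y*z - x^2 - y^2 - 4*z^2 + 2
trace(a^-1 b a b a b^-1 a b^-1) = trace(a^-1 b a b a b^-1 a) trace(b) - trace(a^-1 b a b a b^-1 a b) = -x^2*y^2*z^2 + x^3*y*z + x*y^3*z + 2*x*y*z^3 - x^2*z^2 - y^2*z^2 - z^4 - 4*x*y*z + x^2 + 4*z^2 - 2
reduce: trace(a b a b^-1 a b^-2 a^-1 b) = trace(a^-1 b a b a b^-1 a b^-1) trace(b) - trace(a^-1 b a b a b^-1 a) = -x^2*y^3*z^2 + x^3*y^2*z + x*y^4*z + 2*x*y^2*z^3 - x^2*y*z^2 - y^3*z^2 - y*z^4 - 4*x*y^2*z + x^2*y + 4*y*z^2 - x*z - y
reduce: trace(b a b^-1 a b^-2 a^-1 b^-1 a) = trace(a b a b^-1 a b^-2 a^-1) trace(b) - trace(a b a b^-1 a b^-2 a^-1 b) = x^2*y^3*z^2 - x^3*y^2*z - x*y^4*z - 2*x*y^2*z^3 + x^2*y^3 + x^2*y*z^2 + y^3*z^2 + y*z^4 + 2*x*y^2*z - x^2*y - 3*y*z^2 + x*z - y
reduce: trace(b^-1 a^-1 b a b^-1 a b^-2 a^-1) = trace(b a b^-1 a b^-2 a^-1 b^-1) trace(a) - trace(b a b^-1 a b^-2 a^-1 b^-1 a) = -x^2*y^3*z^2 + x^3*y^2*z + x*y^4*z + 2*x*y^2*z^3 - x^2*y*z^2 - y^3*z^2 - y*z^4 - 3*x*y^2*z - x^2*y + 3*y*z^2 + y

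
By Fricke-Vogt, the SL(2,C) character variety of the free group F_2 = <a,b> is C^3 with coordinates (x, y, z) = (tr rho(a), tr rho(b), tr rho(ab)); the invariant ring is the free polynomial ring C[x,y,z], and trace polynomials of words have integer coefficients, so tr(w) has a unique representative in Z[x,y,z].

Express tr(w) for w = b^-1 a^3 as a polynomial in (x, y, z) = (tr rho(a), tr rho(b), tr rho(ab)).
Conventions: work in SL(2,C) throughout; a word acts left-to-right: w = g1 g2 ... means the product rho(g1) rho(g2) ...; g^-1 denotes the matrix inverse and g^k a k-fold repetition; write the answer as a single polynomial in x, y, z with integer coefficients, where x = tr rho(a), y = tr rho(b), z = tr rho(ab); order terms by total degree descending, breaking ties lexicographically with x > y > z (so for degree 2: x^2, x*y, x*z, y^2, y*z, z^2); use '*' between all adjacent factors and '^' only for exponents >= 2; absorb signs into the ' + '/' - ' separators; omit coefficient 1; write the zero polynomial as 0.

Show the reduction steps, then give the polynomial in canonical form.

tr(a^2) = tr(a)*tr(a) - tr(1)  (reduce the a square) = x^2 - 2
tr(a^3) = tr(a)*tr(a^2) - tr(a)  (reduce the a square) = x^3 - 3*x
tr(a b a) = tr(a)*tr(b a) - tr(b)  (reduce the a square) = x*z - y
tr(a^3 b) = tr(a)*tr(a b a) - tr(a b)  (reduce the a square) = x^2*z - x*y - z
tr(b^-1 a^3) = tr(a^3)*tr(b) - tr(a^3 b)  (eliminate b^-1) = x^3*y - x^2*z - 2*x*y + z

x^3*y - x^2*z - 2*x*y + z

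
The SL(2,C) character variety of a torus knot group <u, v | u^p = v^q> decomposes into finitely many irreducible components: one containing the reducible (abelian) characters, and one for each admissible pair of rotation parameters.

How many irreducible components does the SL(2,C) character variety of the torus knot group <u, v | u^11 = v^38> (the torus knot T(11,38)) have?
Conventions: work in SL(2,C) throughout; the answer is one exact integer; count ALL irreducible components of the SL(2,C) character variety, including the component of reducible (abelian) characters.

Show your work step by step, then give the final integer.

186

Gamma = < u, v | u^11 = v^38 > (torus knot T(11,38)); the central element u^11 = v^38 acts as +I or -I in any irreducible SL(2,C) representation.
On an irreducible component, tr(u) is locked at 2*cos(pi*alpha/11) for some alpha in 1..10, and tr(v) at 2*cos(pi*beta/38) for some beta in 1..37.
The two central values (-1)^alpha I and (-1)^beta I must be the same matrix, so alpha and beta share a parity.
Counting: 5 odd alphas x 19 odd betas + 5 even alphas x 18 even betas = 95 + 90 = 185.
That is 185 components of irreducible characters, and with the reducible (abelian) component the total is 186.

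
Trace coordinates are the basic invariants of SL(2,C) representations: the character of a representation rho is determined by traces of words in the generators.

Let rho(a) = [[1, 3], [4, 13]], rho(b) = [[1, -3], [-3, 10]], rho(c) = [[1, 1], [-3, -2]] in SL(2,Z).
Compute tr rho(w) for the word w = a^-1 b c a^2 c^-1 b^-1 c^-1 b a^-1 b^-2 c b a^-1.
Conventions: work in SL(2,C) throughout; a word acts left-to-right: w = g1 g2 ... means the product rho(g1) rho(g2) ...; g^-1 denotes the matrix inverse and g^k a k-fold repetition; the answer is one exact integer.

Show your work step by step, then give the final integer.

rho(a^-1) = [[13, -3], [-4, 1]]
... * rho(b) = [[1, -3], [-3, 10]]  ->  [[22, -69], [-7, 22]]
... * rho(c) = [[1, 1], [-3, -2]]  ->  [[229, 160], [-73, -51]]
... * rho(a) = [[1, 3], [4, 13]]  ->  [[869, 2767], [-277, -882]]
... * rho(a) = [[1, 3], [4, 13]]  ->  [[11937, 38578], [-3805, -12297]]
... * rho(c^-1) = [[-2, -1], [3, 1]]  ->  [[91860, 26641], [-29281, -8492]]
... * rho(b^-1) = [[10, 3], [3, 1]]  ->  [[998523, 302221], [-318286, -96335]]
... * rho(c^-1) = [[-2, -1], [3, 1]]  ->  [[-1090383, -696302], [347567, 221951]]
... * rho(b) = [[1, -3], [-3, 10]]  ->  [[998523, -3691871], [-318286, 1176809]]
... * rho(a^-1) = [[13, -3], [-4, 1]]  ->  [[27748283, -6687440], [-8844954, 2131667]]
... * rho(b^-1) = [[10, 3], [3, 1]]  ->  [[257420510, 76557409], [-82054539, -24403195]]
... * rho(b^-1) = [[10, 3], [3, 1]]  ->  [[2803877327, 848818939], [-893754975, -270566812]]
... * rho(c) = [[1, 1], [-3, -2]]  ->  [[257420510, 1106239449], [-82054539, -352621351]]
... * rho(b) = [[1, -3], [-3, 10]]  ->  [[-3061297837, 10290132960], [975809514, -3280049893]]
... * rho(a^-1) = [[13, -3], [-4, 1]]  ->  [[-80957403721, 19474026471], [25805723254, -6207478435]]
tr = -80957403721 + -6207478435 = -87164882156

-87164882156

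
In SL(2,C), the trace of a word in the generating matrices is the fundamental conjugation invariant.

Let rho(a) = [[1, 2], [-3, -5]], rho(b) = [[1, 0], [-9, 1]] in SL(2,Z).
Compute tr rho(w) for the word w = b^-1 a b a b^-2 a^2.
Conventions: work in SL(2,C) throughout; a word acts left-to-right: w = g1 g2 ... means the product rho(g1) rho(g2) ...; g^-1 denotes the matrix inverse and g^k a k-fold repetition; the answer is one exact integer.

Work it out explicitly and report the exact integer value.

40622

rho(b^-1) = [[1, 0], [9, 1]]
... * rho(a) = [[1, 2], [-3, -5]]  ->  [[1, 2], [6, 13]]
... * rho(b) = [[1, 0], [-9, 1]]  ->  [[-17, 2], [-111, 13]]
... * rho(a) = [[1, 2], [-3, -5]]  ->  [[-23, -44], [-150, -287]]
... * rho(b^-1) = [[1, 0], [9, 1]]  ->  [[-419, -44], [-2733, -287]]
... * rho(b^-1) = [[1, 0], [9, 1]]  ->  [[-815, -44], [-5316, -287]]
... * rho(a) = [[1, 2], [-3, -5]]  ->  [[-683, -1410], [-4455, -9197]]
... * rho(a) = [[1, 2], [-3, -5]]  ->  [[3547, 5684], [23136, 37075]]
tr = 3547 + 37075 = 40622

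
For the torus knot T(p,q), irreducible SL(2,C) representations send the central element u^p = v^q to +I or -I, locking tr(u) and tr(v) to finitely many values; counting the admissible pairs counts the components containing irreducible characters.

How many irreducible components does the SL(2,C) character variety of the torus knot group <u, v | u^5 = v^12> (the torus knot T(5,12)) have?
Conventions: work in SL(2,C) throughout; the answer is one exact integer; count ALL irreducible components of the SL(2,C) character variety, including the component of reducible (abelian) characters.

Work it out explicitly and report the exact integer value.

Gamma = < u, v | u^5 = v^12 > (torus knot T(5,12)); the central element u^5 = v^12 acts as +I or -I in any irreducible SL(2,C) representation.
On an irreducible component, tr(u) is locked at 2*cos(pi*alpha/5) for some alpha in 1..4, and tr(v) at 2*cos(pi*beta/12) for some beta in 1..11.
u^5 = (-1)^alpha I and v^12 = (-1)^beta I must agree, so alpha and beta have equal parity.
count pairs: odd alpha (2 choices) x odd beta (6), plus even alpha (2) x even beta (5): 2*6 + 2*5 = 22.
components with irreducible characters: 22; plus the single component of reducible (abelian) characters: total 23.

23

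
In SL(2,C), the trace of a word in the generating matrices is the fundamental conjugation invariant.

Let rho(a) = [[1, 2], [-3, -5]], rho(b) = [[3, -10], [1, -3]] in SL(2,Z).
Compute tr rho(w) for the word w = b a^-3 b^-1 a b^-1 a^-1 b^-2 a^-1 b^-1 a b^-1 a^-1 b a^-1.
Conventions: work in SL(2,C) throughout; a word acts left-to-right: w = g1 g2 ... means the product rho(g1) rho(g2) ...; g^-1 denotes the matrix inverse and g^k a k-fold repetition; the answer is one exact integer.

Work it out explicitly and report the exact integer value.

rho(b) = [[3, -10], [1, -3]]
... * rho(a^-1) = [[-5, -2], [3, 1]]  ->  [[-45, -16], [-14, -5]]
... * rho(a^-1) = [[-5, -2], [3, 1]]  ->  [[177, 74], [55, 23]]
... * rho(a^-1) = [[-5, -2], [3, 1]]  ->  [[-663, -280], [-206, -87]]
... * rho(b^-1) = [[-3, 10], [-1, 3]]  ->  [[2269, -7470], [705, -2321]]
... * rho(a) = [[1, 2], [-3, -5]]  ->  [[24679, 41888], [7668, 13015]]
... * rho(b^-1) = [[-3, 10], [-1, 3]]  ->  [[-115925, 372454], [-36019, 115725]]
... * rho(a^-1) = [[-5, -2], [3, 1]]  ->  [[1696987, 604304], [527270, 187763]]
... * rho(b^-1) = [[-3, 10], [-1, 3]]  ->  [[-5695265, 18782782], [-1769573, 5835989]]
... * rho(b^-1) = [[-3, 10], [-1, 3]]  ->  [[-1696987, -604304], [-527270, -187763]]
... * rho(a^-1) = [[-5, -2], [3, 1]]  ->  [[6672023, 2789670], [2073061, 866777]]
... * rho(b^-1) = [[-3, 10], [-1, 3]]  ->  [[-22805739, 75089240], [-7085960, 23330941]]
... * rho(a) = [[1, 2], [-3, -5]]  ->  [[-248073459, -421057678], [-77078783, -130826625]]
... * rho(b^-1) = [[-3, 10], [-1, 3]]  ->  [[1165278055, -3743907624], [362062974, -1163267705]]
... * rho(a^-1) = [[-5, -2], [3, 1]]  ->  [[-17058113147, -6074463734], [-5300117985, -1887393653]]
... * rho(b) = [[3, -10], [1, -3]]  ->  [[-57248803175, 188804522672], [-17787747608, 58663360809]]
... * rho(a^-1) = [[-5, -2], [3, 1]]  ->  [[852657583891, 303302129022], [264928820467, 94238856025]]
tr = 852657583891 + 94238856025 = 946896439916

946896439916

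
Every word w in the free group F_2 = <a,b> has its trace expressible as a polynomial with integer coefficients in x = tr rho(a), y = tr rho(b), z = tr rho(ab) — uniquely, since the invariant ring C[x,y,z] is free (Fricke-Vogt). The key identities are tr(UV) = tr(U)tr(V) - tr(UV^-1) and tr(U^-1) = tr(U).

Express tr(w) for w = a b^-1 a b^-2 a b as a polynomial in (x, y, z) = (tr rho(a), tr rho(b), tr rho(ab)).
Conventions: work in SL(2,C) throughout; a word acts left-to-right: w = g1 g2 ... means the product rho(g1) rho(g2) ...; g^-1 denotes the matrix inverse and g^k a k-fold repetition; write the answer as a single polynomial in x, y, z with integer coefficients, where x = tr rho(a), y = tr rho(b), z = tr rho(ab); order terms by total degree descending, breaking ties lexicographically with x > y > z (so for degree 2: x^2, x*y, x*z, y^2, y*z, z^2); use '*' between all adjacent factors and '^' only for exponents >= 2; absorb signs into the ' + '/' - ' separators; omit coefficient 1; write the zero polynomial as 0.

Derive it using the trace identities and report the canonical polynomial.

x^2*y^3*z - x*y^4 - 2*x*y^2*z^2 - x^2*y*z + y^3*z + y*z^3 + 3*x*y^2 + x*z^2 - 3*y*z - x

tr(a b a) = tr(a) * tr(b a) - tr(b) = x*z - y
apply: tr(a b a^2) = tr(a) * tr(a b a) - tr(a b) = x^2*z - x*y - z
tr(b a b a) = tr(b a) * tr(b a) - tr(1) = z^2 - 2
tr(b a b) = tr(b) * tr(a b) - tr(a) = y*z - x
tr(a b a^2 b) = tr(a) * tr(b a b a) - tr(b a b) = x*z^2 - y*z - x
tr(a b^-1 a b a) = tr(a b a^2) * tr(b) - tr(a b a^2 b) = x^2*y*z - x*y^2 - x*z^2 + x
use: tr(a b a b a b) = tr(b a b a) * tr(b a) - tr(a b) = z^3 - 3*z
tr(a b^-1 a b a b) = tr(a b a b a) * tr(b) - tr(a b a b a b) = x*y*z^2 - y^2*z - z^3 - x*y + 3*z
apply: tr(b^-1 a b a b^-1 a) = tr(a b^-1 a b a) * tr(b) - tr(a b^-1 a b a b) = x^2*y^2*z - x*y^3 - 2*x*y*z^2 + y^2*z + z^3 + 2*x*y - 3*z
tr(a b a b^-1 a) = tr(a^2 b a) * tr(b) - tr(a^2 b a b) = x^2*y*z - x*y^2 - x*z^2 + x
tr(a b^-1 a b^-2 a b) = tr(b^-1 a b a b^-1 a) * tr(b) - tr(b^-1 a b a b^-1 a b) = x^2*y^3*z - x*y^4 - 2*x*y^2*z^2 - x^2*y*z + y^3*z + y*z^3 + 3*x*y^2 + x*z^2 - 3*y*z - x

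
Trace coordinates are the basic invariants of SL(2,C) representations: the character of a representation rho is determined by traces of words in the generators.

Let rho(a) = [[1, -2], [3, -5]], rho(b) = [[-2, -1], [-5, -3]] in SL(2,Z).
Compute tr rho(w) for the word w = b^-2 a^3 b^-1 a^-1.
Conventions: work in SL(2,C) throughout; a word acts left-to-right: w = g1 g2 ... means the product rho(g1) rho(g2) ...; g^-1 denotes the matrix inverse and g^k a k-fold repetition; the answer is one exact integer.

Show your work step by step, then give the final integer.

rho(b^-1) = [[-3, 1], [5, -2]]
... * rho(b^-1) = [[-3, 1], [5, -2]]  ->  [[14, -5], [-25, 9]]
... * rho(a) = [[1, -2], [3, -5]]  ->  [[-1, -3], [2, 5]]
... * rho(a) = [[1, -2], [3, -5]]  ->  [[-10, 17], [17, -29]]
... * rho(a) = [[1, -2], [3, -5]]  ->  [[41, -65], [-70, 111]]
... * rho(b^-1) = [[-3, 1], [5, -2]]  ->  [[-448, 171], [765, -292]]
... * rho(a^-1) = [[-5, 2], [-3, 1]]  ->  [[1727, -725], [-2949, 1238]]
tr = 1727 + 1238 = 2965

2965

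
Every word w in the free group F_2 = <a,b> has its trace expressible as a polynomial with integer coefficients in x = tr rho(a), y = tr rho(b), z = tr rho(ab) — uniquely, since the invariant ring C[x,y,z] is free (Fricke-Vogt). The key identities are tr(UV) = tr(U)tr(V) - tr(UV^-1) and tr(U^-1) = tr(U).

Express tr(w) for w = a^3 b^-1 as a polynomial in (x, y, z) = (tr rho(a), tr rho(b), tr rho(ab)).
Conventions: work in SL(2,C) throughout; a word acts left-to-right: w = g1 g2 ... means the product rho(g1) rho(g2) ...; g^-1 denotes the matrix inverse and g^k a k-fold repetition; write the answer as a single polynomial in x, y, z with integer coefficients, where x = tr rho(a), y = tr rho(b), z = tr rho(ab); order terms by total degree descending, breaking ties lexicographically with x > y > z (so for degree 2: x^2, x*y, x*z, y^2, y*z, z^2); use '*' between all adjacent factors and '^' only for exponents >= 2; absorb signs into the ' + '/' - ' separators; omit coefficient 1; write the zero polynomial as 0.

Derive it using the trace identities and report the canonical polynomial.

x^3*y - x^2*z - 2*x*y + z

next, tr(a^2) = tr(a) tr(a) - tr(1)   [square of a] = x^2 - 2
tr(a^3) = tr(a) tr(a^2) - tr(a)   [square of a] = x^3 - 3*x
tr(b a^2) = tr(a) tr(b a) - tr(b)   [square of a] = x*z - y
tr(a^3 b) = tr(a) tr(b a^2) - tr(b a)   [square of a] = x^2*z - x*y - z
next, tr(a^3 b^-1) = tr(a^3) tr(b) - tr(a^3 b)   [inverse elimination on b] = x^3*y - x^2*z - 2*x*y + z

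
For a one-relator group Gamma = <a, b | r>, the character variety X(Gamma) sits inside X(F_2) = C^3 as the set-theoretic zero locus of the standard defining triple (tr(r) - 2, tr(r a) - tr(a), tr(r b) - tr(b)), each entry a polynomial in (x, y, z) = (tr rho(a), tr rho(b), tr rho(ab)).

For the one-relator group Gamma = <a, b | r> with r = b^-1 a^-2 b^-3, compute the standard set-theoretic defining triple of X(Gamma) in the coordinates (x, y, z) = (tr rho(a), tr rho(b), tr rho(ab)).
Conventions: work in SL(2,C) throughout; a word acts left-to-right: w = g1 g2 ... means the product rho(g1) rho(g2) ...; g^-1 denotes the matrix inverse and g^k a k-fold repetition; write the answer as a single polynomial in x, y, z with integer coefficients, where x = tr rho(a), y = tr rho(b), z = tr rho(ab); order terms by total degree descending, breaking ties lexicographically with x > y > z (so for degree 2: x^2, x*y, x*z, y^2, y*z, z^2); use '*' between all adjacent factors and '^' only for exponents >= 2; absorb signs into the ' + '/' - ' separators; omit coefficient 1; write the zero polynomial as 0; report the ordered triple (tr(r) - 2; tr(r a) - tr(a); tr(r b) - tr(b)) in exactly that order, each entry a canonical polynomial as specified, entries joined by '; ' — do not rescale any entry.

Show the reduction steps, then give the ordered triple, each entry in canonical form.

trace(a^-1) = trace(a) = x
trace(a^-1 b) = trace(b)*trace(a) - trace(b a)   [inverse elimination on a] = x*y - z
trace(b^-1 a^-1) = trace(a^-1)*trace(b) - trace(a^-1 b)   [inverse elimination on b] = z
trace(a^-1 b^-2) = trace(b^-1 a^-1)*trace(b) - trace(b^-1 a^-1 b)   [inverse elimination on b] = y*z - x
apply: trace(a^-1 b^-3) = trace(a^-1 b^-2)*trace(b) - trace(a^-1 b^-1)   [inverse elimination on b] = y^2*z - x*y - z
trace(b^-2) = trace(b^-1)*trace(b) - trace(1)   [inverse elimination on b] = y^2 - 2
trace(b^-3) = trace(b^-2)*trace(b) - trace(b^-1)   [inverse elimination on b] = y^3 - 3*y
trace(a^-2 b^-3) = trace(a^-1 b^-3)*trace(a) - trace(a^-1 b^-3 a)   [inverse elimination on a] = x*y^2*z - x^2*y - y^3 - x*z + 3*y
apply: trace(a^-2 b^-2) = trace(a^-1 b^-2)*trace(a) - trace(a^-1 b^-2 a)   [inverse elimination on a] = x*y*z - x^2 - y^2 + 2
use: trace(b^-1 a^-2 b^-3) = trace(a^-2 b^-3)*trace(b) - trace(a^-2 b^-2)   [inverse elimination on b] = x*y^3*z - x^2*y^2 - y^4 - 2*x*y*z + x^2 + 4*y^2 - 2
trace(b a b a) = trace(a b)*trace(a b) - trace(1)  (split on a) = z^2 - 2
trace(a b a^-1 b) = trace(b a b)*trace(a) - trace(b a b a)  (eliminate a^-1) = x*y*z - x^2 - z^2 + 2
use: trace(a^-1 b^-1 a b) = trace(a b a^-1)*trace(b) - trace(a b a^-1 b)  (eliminate b^-1) = -x*y*z + x^2 + y^2 + z^2 - 2
use: trace(b^-1 a b a^-2) = trace(a^-1 b^-1 a b)*trace(a) - trace(a^-1 b^-1 a b a)  (eliminate a^-1) = -x^2*y*z + x^3 + x*y^2 + x*z^2 - 3*x
apply: trace(a^-2 b^-2 a b) = trace(b^-1 a b a^-2)*trace(b) - trace(b^-1 a b a^-2 b)  (eliminate b^-1) = -x^2*y^2*z + x^3*y + x*y^3 + x*y*z^2 - 4*x*y + z
trace(b^-2 a b^-1 a^-2) = trace(a^-2 b^-2 a)*trace(b) - trace(a^-2 b^-2 a b)  (eliminate b^-1) = x^2*y^2*z - x^3*y - x*y^3 - x*y*z^2 + y^2*z + 3*x*y - z
trace(a b^-1 a^-2 b) = trace(b a b^-1 a^-1)*trace(a) - trace(b a b^-1)  (eliminate a^-1) = -x^2*y*z + x^3 + x*y^2 + x*z^2 - 3*x
trace(b^-1 a b^-1 a^-2) = trace(a b^-1 a^-2)*trace(b) - trace(a b^-1 a^-2 b)  (eliminate b^-1) = x^2*y*z - x^3 - x*y^2 - x*z^2 + y*z + 3*x
trace(b^-1 a^-2 b^-3 a) = trace(b^-2 a b^-1 a^-2)*trace(b) - trace(b^-2 a b^-1 a^-2 b)  (eliminate b^-1) = x^2*y^3*z - x^3*y^2 - x*y^4 - x*y^2*z^2 - x^2*y*z + y^3*z + x^3 + 4*x*y^2 + x*z^2 - 2*y*z - 3*x
assemble the triple (trace(r) - 2; trace(r a) - x; trace(r b) - y)

x*y^3*z - x^2*y^2 - y^4 - 2*x*y*z + x^2 + 4*y^2 - 4; x^2*y^3*z - x^3*y^2 - x*y^4 - x*y^2*z^2 - x^2*y*z + y^3*z + x^3 + 4*x*y^2 + x*z^2 - 2*y*z - 4*x; x*y^2*z - x^2*y - y^3 - x*z + 2*y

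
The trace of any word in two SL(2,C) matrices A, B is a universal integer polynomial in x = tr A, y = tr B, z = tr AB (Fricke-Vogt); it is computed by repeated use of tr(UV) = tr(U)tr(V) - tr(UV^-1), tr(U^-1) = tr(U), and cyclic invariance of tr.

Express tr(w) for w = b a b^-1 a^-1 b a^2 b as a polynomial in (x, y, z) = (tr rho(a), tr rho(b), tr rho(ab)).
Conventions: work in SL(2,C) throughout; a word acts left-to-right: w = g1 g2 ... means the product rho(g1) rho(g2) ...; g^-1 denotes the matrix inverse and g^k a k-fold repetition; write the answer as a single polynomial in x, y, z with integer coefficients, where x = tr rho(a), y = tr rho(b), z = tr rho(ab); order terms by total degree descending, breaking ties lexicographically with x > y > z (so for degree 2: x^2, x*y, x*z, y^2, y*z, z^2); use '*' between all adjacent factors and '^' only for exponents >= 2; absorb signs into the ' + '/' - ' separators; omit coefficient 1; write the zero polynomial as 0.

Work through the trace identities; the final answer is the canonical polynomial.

-x^2*y^2*z^2 + 2*x^3*y*z + 2*x*y^3*z + x*y*z^3 - x^4 - 2*x^2*y^2 - x^2*z^2 - y^4 - y^2*z^2 - 4*x*y*z + 4*x^2 + 4*y^2 + z^2 - 2

so tr(b^2 a) = tr(b) * tr(a b) - tr(a) = y*z - x
reduce: tr(b^2) = tr(b) * tr(b) - tr(1) = y^2 - 2
so tr(b a^2 b) = tr(a) * tr(b^2 a) - tr(b^2) = x*y*z - x^2 - y^2 + 2
so tr(b a^2) = tr(a) * tr(b a) - tr(b) = x*z - y
tr(b a^2 b^2) = tr(b) * tr(b a^2 b) - tr(b a^2) = x*y^2*z - x^2*y - y^3 - x*z + 3*y
so tr(b a b a) = tr(a b) * tr(a b) - tr(1) = z^2 - 2
tr(a^2 b a b) = tr(a) * tr(b a b a) - tr(b a b) = x*z^2 - y*z - x
reduce: tr(a^2 b a) = tr(a) * tr(b a^2) - tr(b a) = x^2*z - x*y - z
reduce: tr(a b^2 a^2 b) = tr(b) * tr(a^2 b a b) - tr(a^2 b a) = x*y*z^2 - x^2*z - y^2*z + z
so tr(a b^2 a^2) = tr(a) * tr(b^2 a^2) - tr(b^2 a) = x^2*y*z - x^3 - x*y^2 - y*z + 3*x
tr(b a^2 b^2 a b) = tr(b) * tr(a b^2 a^2 b) - tr(a b^2 a^2) = x*y^2*z^2 - 2*x^2*y*z - y^3*z + x^3 + x*y^2 + 2*y*z - 3*x
so tr(b a b a b a) = tr(b a) * tr(b a b a) - tr(b^-1 a^-1) = z^3 - 3*z
so tr(b a b a b) = tr(b) * tr(a b a b) - tr(a b a) = y*z^2 - x*z - y
so tr(a b a b a^2 b) = tr(a) * tr(b a b a b a) - tr(b a b a b) = x*z^3 - y*z^2 - 2*x*z + y
so tr(a b a b a^2) = tr(a) * tr(b a b a^2) - tr(b a b a) = x^2*z^2 - x*y*z - x^2 - z^2 + 2
so tr(b a^2 b^2 a b a) = tr(b) * tr(a b a b a^2 b) - tr(a b a b a^2) = x*y*z^3 - x^2*z^2 - y^2*z^2 - x*y*z + x^2 + y^2 + z^2 - 2
tr(a^-1 b a^2 b^2 a b) = tr(b a^2 b^2 a b) * tr(a) - tr(b a^2 b^2 a b a) = x^2*y^2*z^2 - 2*x^3*y*z - x*y^3*z - x*y*z^3 + x^4 + x^2*y^2 + x^2*z^2 + y^2*z^2 + 3*x*y*z - 4*x^2 - y^2 - z^2 + 2
tr(b a b^-1 a^-1 b a^2 b) = tr(a^-1 b a^2 b^2 a) * tr(b) - tr(a^-1 b a^2 b^2 a b) = -x^2*y^2*z^2 + 2*x^3*y*z + 2*x*y^3*z + x*y*z^3 - x^4 - 2*x^2*y^2 - x^2*z^2 - y^4 - y^2*z^2 - 4*x*y*z + 4*x^2 + 4*y^2 + z^2 - 2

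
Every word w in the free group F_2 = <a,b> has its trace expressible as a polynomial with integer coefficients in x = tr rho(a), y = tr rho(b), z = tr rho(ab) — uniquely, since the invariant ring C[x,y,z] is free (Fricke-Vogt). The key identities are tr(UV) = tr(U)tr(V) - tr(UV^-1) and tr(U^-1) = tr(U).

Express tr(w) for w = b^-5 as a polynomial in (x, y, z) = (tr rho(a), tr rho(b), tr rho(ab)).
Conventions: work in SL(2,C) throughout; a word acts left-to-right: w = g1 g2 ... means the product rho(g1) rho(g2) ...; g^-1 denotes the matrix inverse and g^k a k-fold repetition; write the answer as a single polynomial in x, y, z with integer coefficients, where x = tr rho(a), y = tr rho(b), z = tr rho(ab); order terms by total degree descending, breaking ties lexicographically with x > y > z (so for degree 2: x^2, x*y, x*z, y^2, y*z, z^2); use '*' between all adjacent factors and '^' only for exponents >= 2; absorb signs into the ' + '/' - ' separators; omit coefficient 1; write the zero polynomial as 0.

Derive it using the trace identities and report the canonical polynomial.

y^5 - 5*y^3 + 5*y

trace(b^-1) = trace(b) = y
trace(b^-2) = trace(b^-1) trace(b) - trace(1)   [inverse elimination on b] = y^2 - 2
and trace(b^-3) = trace(b^-2) trace(b) - trace(b^-1)   [inverse elimination on b] = y^3 - 3*y
next, trace(b^-4) = trace(b^-3) trace(b) - trace(b^-2)   [inverse elimination on b] = y^4 - 4*y^2 + 2
trace(b^-5) = trace(b^-4) trace(b) - trace(b^-3)   [inverse elimination on b] = y^5 - 5*y^3 + 5*y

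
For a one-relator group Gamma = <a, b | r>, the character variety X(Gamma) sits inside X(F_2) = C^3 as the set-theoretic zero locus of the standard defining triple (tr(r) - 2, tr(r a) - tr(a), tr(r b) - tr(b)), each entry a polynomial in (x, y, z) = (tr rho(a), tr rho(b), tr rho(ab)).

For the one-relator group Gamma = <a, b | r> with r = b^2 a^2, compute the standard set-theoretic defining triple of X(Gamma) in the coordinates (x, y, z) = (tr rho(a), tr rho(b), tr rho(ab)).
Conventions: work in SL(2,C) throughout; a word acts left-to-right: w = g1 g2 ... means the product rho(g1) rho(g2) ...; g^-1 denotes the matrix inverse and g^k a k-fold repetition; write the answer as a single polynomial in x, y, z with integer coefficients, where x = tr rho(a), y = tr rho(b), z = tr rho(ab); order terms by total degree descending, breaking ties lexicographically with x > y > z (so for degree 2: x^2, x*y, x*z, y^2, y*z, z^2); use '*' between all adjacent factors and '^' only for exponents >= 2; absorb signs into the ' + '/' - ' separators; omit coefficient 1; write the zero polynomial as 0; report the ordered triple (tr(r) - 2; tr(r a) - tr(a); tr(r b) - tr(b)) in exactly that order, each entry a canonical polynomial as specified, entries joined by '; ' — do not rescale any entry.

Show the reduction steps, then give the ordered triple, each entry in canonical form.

x*y*z - x^2 - y^2; x^2*y*z - x^3 - x*y^2 - y*z + 2*x; x*y^2*z - x^2*y - y^3 - x*z + 2*y

so trace(b^2 a) = trace(b)*trace(a b) - trace(a)   [square of b] = y*z - x
reduce: trace(b^2) = trace(b)*trace(b) - trace(1)   [square of b] = y^2 - 2
so trace(b^2 a^2) = trace(a)*trace(b^2 a) - trace(b^2)   [square of a] = x*y*z - x^2 - y^2 + 2
reduce: trace(a b a) = trace(a)*trace(b a) - trace(b)  (reduce the a square) = x*z - y
so trace(a^3 b) = trace(a)*trace(a b a) - trace(a b)  (reduce the a square) = x^2*z - x*y - z
so trace(a^2) = trace(a)*trace(a) - trace(1)  (reduce the a square) = x^2 - 2
trace(a^3) = trace(a)*trace(a^2) - trace(a)  (reduce the a square) = x^3 - 3*x
trace(b^2 a^3) = trace(b)*trace(a^3 b) - trace(a^3)  (reduce the b square) = x^2*y*z - x^3 - x*y^2 - y*z + 3*x
reduce: trace(b^2 a^2 b) = trace(b)*trace(b a^2 b) - trace(b a^2)  (reduce the b square) = x*y^2*z - x^2*y - y^3 - x*z + 3*y
assemble the triple (trace(r) - 2; trace(r a) - x; trace(r b) - y)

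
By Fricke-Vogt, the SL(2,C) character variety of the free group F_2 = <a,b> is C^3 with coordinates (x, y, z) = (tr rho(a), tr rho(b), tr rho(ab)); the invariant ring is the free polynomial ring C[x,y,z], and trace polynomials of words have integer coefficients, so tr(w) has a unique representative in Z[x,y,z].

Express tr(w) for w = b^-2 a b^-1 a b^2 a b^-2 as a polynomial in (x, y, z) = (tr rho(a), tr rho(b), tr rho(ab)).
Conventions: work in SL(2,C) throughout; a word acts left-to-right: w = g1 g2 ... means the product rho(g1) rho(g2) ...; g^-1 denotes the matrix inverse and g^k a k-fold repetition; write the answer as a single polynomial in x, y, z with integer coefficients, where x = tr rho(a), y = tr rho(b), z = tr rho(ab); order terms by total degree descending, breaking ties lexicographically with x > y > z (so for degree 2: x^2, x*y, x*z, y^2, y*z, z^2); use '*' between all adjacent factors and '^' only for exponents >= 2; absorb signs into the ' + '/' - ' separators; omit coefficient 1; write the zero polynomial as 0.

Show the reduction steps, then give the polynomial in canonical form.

trace(b^2 a) = trace(b) * trace(a b) - trace(a)  (reduce the b square) = y*z - x
and trace(b^2) = trace(b) * trace(b) - trace(1)  (reduce the b square) = y^2 - 2
trace(b^2 a^2) = trace(a) * trace(b^2 a) - trace(b^2)  (reduce the a square) = x*y*z - x^2 - y^2 + 2
next, trace(a^2 b^2 a) = trace(a) * trace(b^2 a^2) - trace(b^2 a)  (reduce the a square) = x^2*y*z - x^3 - x*y^2 - y*z + 3*x
trace(b a b a) = trace(a b) * trace(a b) - trace(1)  (split on a) = z^2 - 2
trace(a b a^2 b) = trace(a) * trace(b a b a) - trace(b a b)  (reduce the a square) = x*z^2 - y*z - x
next, trace(b a^2) = trace(a) * trace(b a) - trace(b)  (reduce the a square) = x*z - y
next, trace(a b a^2) = trace(a) * trace(b a^2) - trace(b a)  (reduce the a square) = x^2*z - x*y - z
next, trace(a^2 b^2 a b) = trace(b) * trace(a b a^2 b) - trace(a b a^2)  (reduce the b square) = x*y*z^2 - x^2*z - y^2*z + z
trace(b^-1 a^2 b^2 a) = trace(a^2 b^2 a) * trace(b) - trace(a^2 b^2 a b)  (eliminate b^-1) = x^2*y^2*z - x^3*y - x*y^3 - x*y*z^2 + x^2*z + 3*x*y - z
and trace(b^-2 a^2 b^2 a) = trace(b^-1 a^2 b^2 a) * trace(b) - trace(b^-1 a^2 b^2 a b)  (eliminate b^-1) = x^2*y^3*z - x^3*y^2 - x*y^4 - x*y^2*z^2 + x^3 + 4*x*y^2 - 3*x
and trace(a b^2 a b^-3 a) = trace(b^-2 a^2 b^2 a) * trace(b) - trace(b^-2 a^2 b^2 a b)  (eliminate b^-1) = x^2*y^4*z - x^3*y^3 - x*y^5 - x*y^3*z^2 - x^2*y^2*z + 2*x^3*y + 5*x*y^3 + x*y*z^2 - x^2*z - 6*x*y + z
trace(b a b^2 a) = trace(b) * trace(a b a b) - trace(a b a)  (reduce the b square) = y*z^2 - x*z - y
next, trace(b a b^2) = trace(b) * trace(a b^2) - trace(a b)  (reduce the b square) = y^2*z - x*y - z
and trace(a b a b^2 a) = trace(a) * trace(b a b^2 a) - trace(b a b^2)  (reduce the a square) = x*y*z^2 - x^2*z - y^2*z + z
trace(a b a b a b) = trace(b a b a) * trace(b a) - trace(a b)  (split on b) = z^3 - 3*z
and trace(a b a b^2 a b) = trace(b) * trace(a b a b a b) - trace(a b a b a)  (reduce the b square) = y*z^3 - x*z^2 - 2*y*z + x
trace(b^-1 a b a b^2 a) = trace(a b a b^2 a) * trace(b) - trace(a b a b^2 a b)  (eliminate b^-1) = x*y^2*z^2 - x^2*y*z - y^3*z - y*z^3 + x*z^2 + 3*y*z - x
trace(a b a b^2 a b^-2) = trace(b^-1 a b a b^2 a) * trace(b) - trace(b^-1 a b a b^2 a b)  (eliminate b^-1) = x*y^3*z^2 - x^2*y^2*z - y^4*z - y^2*z^3 + x^2*z + 4*y^2*z - x*y - z
trace(a b^2 a b^-3 a b) = trace(a b a b^2 a b^-2) * trace(b) - trace(a b a b^2 a b^-1)  (eliminate b^-1) = x*y^4*z^2 - x^2*y^3*z - y^5*z - y^3*z^3 - x*y^2*z^2 + 2*x^2*y*z + 5*y^3*z + y*z^3 - x*y^2 - x*z^2 - 4*y*z + x
next, trace(a b^-1 a b^2 a b^-3) = trace(a b^2 a b^-3 a) * trace(b) - trace(a b^2 a b^-3 a b)  (eliminate b^-1) = x^2*y^5*z - x^3*y^4 - x*y^6 - 2*x*y^4*z^2 + y^5*z + y^3*z^3 + 2*x^3*y^2 + 5*x*y^4 + 2*x*y^2*z^2 - 3*x^2*y*z - 5*y^3*z - y*z^3 - 5*x*y^2 + x*z^2 + 5*y*z - x
and trace(a b^-1 a b^2 a b^-1) = trace(a b^2 a b^-1 a) * trace(b) - trace(a b^2 a b^-1 a b)  (eliminate b^-1) = x^2*y^3*z - x^3*y^2 - x*y^4 - 2*x*y^2*z^2 + 2*x^2*y*z + y^3*z + y*z^3 + 3*x*y^2 - x*z^2 - 4*y*z + x
trace(a b^-1 a b^2 a) = trace(a b^2 a^2) * trace(b) - trace(a b^2 a^2 b)  (eliminate b^-1) = x^2*y^2*z - x^3*y - x*y^3 - x*y*z^2 + x^2*z + 3*x*y - z
trace(a b^-1 a b^2 a b^-2) = trace(a b^-1 a b^2 a b^-1) * trace(b) - trace(a b^-1 a b^2 a)  (eliminate b^-1) = x^2*y^4*z - x^3*y^3 - x*y^5 - 2*x*y^3*z^2 + x^2*y^2*z + y^4*z + y^2*z^3 + x^3*y + 4*x*y^3 - x^2*z - 4*y^2*z - 2*x*y + z
trace(b^-2 a b^-1 a b^2 a b^-2) = trace(a b^-1 a b^2 a b^-3) * trace(b) - trace(a b^-1 a b^2 a b^-2)  (eliminate b^-1) = x^2*y^6*z - x^3*y^5 - x*y^7 - 2*x*y^5*z^2 - x^2*y^4*z + y^6*z + y^4*z^3 + 3*x^3*y^3 + 6*x*y^5 + 4*x*y^3*z^2 - 4*x^2*y^2*z - 6*y^4*z - 2*y^2*z^3 - x^3*y - 9*x*y^3 + x*y*z^2 + x^2*z + 9*y^2*z + x*y - z

x^2*y^6*z - x^3*y^5 - x*y^7 - 2*x*y^5*z^2 - x^2*y^4*z + y^6*z + y^4*z^3 + 3*x^3*y^3 + 6*x*y^5 + 4*x*y^3*z^2 - 4*x^2*y^2*z - 6*y^4*z - 2*y^2*z^3 - x^3*y - 9*x*y^3 + x*y*z^2 + x^2*z + 9*y^2*z + x*y - z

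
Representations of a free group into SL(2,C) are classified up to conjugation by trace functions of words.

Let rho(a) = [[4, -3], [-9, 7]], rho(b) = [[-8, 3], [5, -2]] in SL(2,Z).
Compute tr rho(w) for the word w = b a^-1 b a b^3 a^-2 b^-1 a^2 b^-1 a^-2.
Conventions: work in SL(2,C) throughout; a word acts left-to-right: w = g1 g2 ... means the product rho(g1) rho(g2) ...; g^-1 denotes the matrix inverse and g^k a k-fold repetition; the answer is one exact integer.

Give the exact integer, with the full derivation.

-8659825794610

rho(b) = [[-8, 3], [5, -2]]
... * rho(a^-1) = [[7, 3], [9, 4]]  ->  [[-29, -12], [17, 7]]
... * rho(b) = [[-8, 3], [5, -2]]  ->  [[172, -63], [-101, 37]]
... * rho(a) = [[4, -3], [-9, 7]]  ->  [[1255, -957], [-737, 562]]
... * rho(b) = [[-8, 3], [5, -2]]  ->  [[-14825, 5679], [8706, -3335]]
... * rho(b) = [[-8, 3], [5, -2]]  ->  [[146995, -55833], [-86323, 32788]]
... * rho(b) = [[-8, 3], [5, -2]]  ->  [[-1455125, 552651], [854524, -324545]]
... * rho(a^-1) = [[7, 3], [9, 4]]  ->  [[-5212016, -2154771], [3060763, 1265392]]
... * rho(a^-1) = [[7, 3], [9, 4]]  ->  [[-55877051, -24255132], [32813869, 14243857]]
... * rho(b^-1) = [[-2, -3], [-5, -8]]  ->  [[233029762, 361672209], [-136847023, -212392463]]
... * rho(a) = [[4, -3], [-9, 7]]  ->  [[-2322930833, 1832616177], [1364144075, -1076206172]]
... * rho(a) = [[4, -3], [-9, 7]]  ->  [[-25785268925, 19797105738], [15142431848, -11625875429]]
... * rho(b^-1) = [[-2, -3], [-5, -8]]  ->  [[-47414990840, -81021039129], [27844513449, 47579707888]]
... * rho(a^-1) = [[7, 3], [9, 4]]  ->  [[-1061094288041, -466329129036], [623128965135, 273852371899]]
... * rho(a^-1) = [[7, 3], [9, 4]]  ->  [[-11624622177611, -5048599380267], [6826574103036, 2964796383001]]
tr = -11624622177611 + 2964796383001 = -8659825794610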